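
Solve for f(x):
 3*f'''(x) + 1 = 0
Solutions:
 f(x) = C1 + C2*x + C3*x^2 - x^3/18


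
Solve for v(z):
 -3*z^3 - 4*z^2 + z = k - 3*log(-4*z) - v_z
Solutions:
 v(z) = C1 + 3*z^4/4 + 4*z^3/3 - z^2/2 + z*(k - 6*log(2) + 3) - 3*z*log(-z)


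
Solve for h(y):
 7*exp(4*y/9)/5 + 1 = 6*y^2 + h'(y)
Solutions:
 h(y) = C1 - 2*y^3 + y + 63*exp(4*y/9)/20


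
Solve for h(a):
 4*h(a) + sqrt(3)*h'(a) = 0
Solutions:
 h(a) = C1*exp(-4*sqrt(3)*a/3)


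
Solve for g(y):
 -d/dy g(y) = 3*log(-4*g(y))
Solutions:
 Integral(1/(log(-_y) + 2*log(2)), (_y, g(y)))/3 = C1 - y


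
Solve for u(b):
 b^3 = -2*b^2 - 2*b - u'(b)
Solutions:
 u(b) = C1 - b^4/4 - 2*b^3/3 - b^2


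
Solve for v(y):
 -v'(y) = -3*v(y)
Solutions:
 v(y) = C1*exp(3*y)


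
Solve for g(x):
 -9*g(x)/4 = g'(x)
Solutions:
 g(x) = C1*exp(-9*x/4)


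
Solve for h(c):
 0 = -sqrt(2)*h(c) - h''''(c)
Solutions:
 h(c) = (C1*sin(2^(5/8)*c/2) + C2*cos(2^(5/8)*c/2))*exp(-2^(5/8)*c/2) + (C3*sin(2^(5/8)*c/2) + C4*cos(2^(5/8)*c/2))*exp(2^(5/8)*c/2)


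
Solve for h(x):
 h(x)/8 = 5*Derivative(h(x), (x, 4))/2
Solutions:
 h(x) = C1*exp(-sqrt(2)*5^(3/4)*x/10) + C2*exp(sqrt(2)*5^(3/4)*x/10) + C3*sin(sqrt(2)*5^(3/4)*x/10) + C4*cos(sqrt(2)*5^(3/4)*x/10)


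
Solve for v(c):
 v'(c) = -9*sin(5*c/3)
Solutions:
 v(c) = C1 + 27*cos(5*c/3)/5


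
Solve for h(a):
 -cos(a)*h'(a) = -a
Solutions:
 h(a) = C1 + Integral(a/cos(a), a)


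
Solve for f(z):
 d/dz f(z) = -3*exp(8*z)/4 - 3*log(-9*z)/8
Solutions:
 f(z) = C1 - 3*z*log(-z)/8 + 3*z*(1 - 2*log(3))/8 - 3*exp(8*z)/32


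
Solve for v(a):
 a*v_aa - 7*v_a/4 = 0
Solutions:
 v(a) = C1 + C2*a^(11/4)


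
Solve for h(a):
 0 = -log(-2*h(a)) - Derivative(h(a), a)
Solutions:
 Integral(1/(log(-_y) + log(2)), (_y, h(a))) = C1 - a


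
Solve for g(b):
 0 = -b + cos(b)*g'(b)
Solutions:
 g(b) = C1 + Integral(b/cos(b), b)


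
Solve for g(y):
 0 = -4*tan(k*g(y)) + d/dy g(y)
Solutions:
 g(y) = Piecewise((-asin(exp(C1*k + 4*k*y))/k + pi/k, Ne(k, 0)), (nan, True))
 g(y) = Piecewise((asin(exp(C1*k + 4*k*y))/k, Ne(k, 0)), (nan, True))


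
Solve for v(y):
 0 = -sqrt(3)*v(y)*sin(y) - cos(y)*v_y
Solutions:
 v(y) = C1*cos(y)^(sqrt(3))


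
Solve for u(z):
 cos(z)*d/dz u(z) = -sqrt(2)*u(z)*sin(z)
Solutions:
 u(z) = C1*cos(z)^(sqrt(2))


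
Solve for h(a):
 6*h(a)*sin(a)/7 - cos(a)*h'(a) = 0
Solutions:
 h(a) = C1/cos(a)^(6/7)


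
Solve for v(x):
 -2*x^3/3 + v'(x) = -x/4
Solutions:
 v(x) = C1 + x^4/6 - x^2/8


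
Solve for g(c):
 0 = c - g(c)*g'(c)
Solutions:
 g(c) = -sqrt(C1 + c^2)
 g(c) = sqrt(C1 + c^2)


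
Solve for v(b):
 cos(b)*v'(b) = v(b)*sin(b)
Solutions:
 v(b) = C1/cos(b)


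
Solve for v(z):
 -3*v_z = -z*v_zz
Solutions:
 v(z) = C1 + C2*z^4


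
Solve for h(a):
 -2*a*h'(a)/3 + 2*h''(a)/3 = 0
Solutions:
 h(a) = C1 + C2*erfi(sqrt(2)*a/2)


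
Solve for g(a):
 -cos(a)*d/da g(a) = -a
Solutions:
 g(a) = C1 + Integral(a/cos(a), a)


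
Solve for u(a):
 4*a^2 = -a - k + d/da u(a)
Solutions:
 u(a) = C1 + 4*a^3/3 + a^2/2 + a*k


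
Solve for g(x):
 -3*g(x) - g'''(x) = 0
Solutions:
 g(x) = C3*exp(-3^(1/3)*x) + (C1*sin(3^(5/6)*x/2) + C2*cos(3^(5/6)*x/2))*exp(3^(1/3)*x/2)


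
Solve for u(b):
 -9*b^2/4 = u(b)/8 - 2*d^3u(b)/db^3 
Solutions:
 u(b) = C3*exp(2^(2/3)*b/4) - 18*b^2 + (C1*sin(2^(2/3)*sqrt(3)*b/8) + C2*cos(2^(2/3)*sqrt(3)*b/8))*exp(-2^(2/3)*b/8)


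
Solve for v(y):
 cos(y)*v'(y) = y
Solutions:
 v(y) = C1 + Integral(y/cos(y), y)


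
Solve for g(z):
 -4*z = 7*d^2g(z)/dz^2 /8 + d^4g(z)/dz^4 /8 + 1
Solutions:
 g(z) = C1 + C2*z + C3*sin(sqrt(7)*z) + C4*cos(sqrt(7)*z) - 16*z^3/21 - 4*z^2/7


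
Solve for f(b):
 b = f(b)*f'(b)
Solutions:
 f(b) = -sqrt(C1 + b^2)
 f(b) = sqrt(C1 + b^2)


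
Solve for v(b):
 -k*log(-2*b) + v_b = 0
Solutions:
 v(b) = C1 + b*k*log(-b) + b*k*(-1 + log(2))


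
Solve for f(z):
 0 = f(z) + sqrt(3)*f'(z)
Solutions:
 f(z) = C1*exp(-sqrt(3)*z/3)


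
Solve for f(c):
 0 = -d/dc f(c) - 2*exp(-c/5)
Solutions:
 f(c) = C1 + 10*exp(-c/5)


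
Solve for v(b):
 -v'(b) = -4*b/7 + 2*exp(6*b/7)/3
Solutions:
 v(b) = C1 + 2*b^2/7 - 7*exp(6*b/7)/9


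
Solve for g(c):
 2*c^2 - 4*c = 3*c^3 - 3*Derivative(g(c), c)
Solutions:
 g(c) = C1 + c^4/4 - 2*c^3/9 + 2*c^2/3


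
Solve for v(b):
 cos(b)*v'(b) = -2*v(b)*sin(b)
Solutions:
 v(b) = C1*cos(b)^2


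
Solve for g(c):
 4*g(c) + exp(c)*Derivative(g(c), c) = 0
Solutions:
 g(c) = C1*exp(4*exp(-c))


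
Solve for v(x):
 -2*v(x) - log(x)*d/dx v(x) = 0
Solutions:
 v(x) = C1*exp(-2*li(x))


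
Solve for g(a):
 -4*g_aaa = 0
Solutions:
 g(a) = C1 + C2*a + C3*a^2


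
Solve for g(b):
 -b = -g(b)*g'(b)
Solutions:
 g(b) = -sqrt(C1 + b^2)
 g(b) = sqrt(C1 + b^2)


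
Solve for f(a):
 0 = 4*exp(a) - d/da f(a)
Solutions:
 f(a) = C1 + 4*exp(a)


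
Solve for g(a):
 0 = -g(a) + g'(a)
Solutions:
 g(a) = C1*exp(a)


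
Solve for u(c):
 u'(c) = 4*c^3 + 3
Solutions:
 u(c) = C1 + c^4 + 3*c


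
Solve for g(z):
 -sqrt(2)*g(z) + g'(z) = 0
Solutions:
 g(z) = C1*exp(sqrt(2)*z)


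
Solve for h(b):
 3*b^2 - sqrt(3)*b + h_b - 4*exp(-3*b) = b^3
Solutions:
 h(b) = C1 + b^4/4 - b^3 + sqrt(3)*b^2/2 - 4*exp(-3*b)/3


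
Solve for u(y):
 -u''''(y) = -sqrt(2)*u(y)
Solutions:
 u(y) = C1*exp(-2^(1/8)*y) + C2*exp(2^(1/8)*y) + C3*sin(2^(1/8)*y) + C4*cos(2^(1/8)*y)


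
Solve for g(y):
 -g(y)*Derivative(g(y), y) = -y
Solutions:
 g(y) = -sqrt(C1 + y^2)
 g(y) = sqrt(C1 + y^2)


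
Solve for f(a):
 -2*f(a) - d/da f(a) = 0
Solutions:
 f(a) = C1*exp(-2*a)


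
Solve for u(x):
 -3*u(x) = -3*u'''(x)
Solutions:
 u(x) = C3*exp(x) + (C1*sin(sqrt(3)*x/2) + C2*cos(sqrt(3)*x/2))*exp(-x/2)


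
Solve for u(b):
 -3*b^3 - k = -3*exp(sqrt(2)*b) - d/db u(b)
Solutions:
 u(b) = C1 + 3*b^4/4 + b*k - 3*sqrt(2)*exp(sqrt(2)*b)/2


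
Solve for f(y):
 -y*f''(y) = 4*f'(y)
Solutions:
 f(y) = C1 + C2/y^3


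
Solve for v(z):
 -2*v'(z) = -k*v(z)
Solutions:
 v(z) = C1*exp(k*z/2)


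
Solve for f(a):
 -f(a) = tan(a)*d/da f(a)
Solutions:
 f(a) = C1/sin(a)


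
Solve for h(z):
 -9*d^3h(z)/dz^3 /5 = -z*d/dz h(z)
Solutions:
 h(z) = C1 + Integral(C2*airyai(15^(1/3)*z/3) + C3*airybi(15^(1/3)*z/3), z)


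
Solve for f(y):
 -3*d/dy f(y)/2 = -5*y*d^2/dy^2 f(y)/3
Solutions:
 f(y) = C1 + C2*y^(19/10)


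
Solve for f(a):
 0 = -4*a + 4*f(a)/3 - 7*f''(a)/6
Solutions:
 f(a) = C1*exp(-2*sqrt(14)*a/7) + C2*exp(2*sqrt(14)*a/7) + 3*a


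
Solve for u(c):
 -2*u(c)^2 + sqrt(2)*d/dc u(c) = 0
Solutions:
 u(c) = -1/(C1 + sqrt(2)*c)


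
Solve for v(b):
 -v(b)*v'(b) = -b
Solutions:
 v(b) = -sqrt(C1 + b^2)
 v(b) = sqrt(C1 + b^2)


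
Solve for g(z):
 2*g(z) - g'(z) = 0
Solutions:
 g(z) = C1*exp(2*z)


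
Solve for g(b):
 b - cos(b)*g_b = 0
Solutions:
 g(b) = C1 + Integral(b/cos(b), b)


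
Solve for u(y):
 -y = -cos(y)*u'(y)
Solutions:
 u(y) = C1 + Integral(y/cos(y), y)


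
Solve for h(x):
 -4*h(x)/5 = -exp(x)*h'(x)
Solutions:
 h(x) = C1*exp(-4*exp(-x)/5)


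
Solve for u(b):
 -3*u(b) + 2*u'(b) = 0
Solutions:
 u(b) = C1*exp(3*b/2)


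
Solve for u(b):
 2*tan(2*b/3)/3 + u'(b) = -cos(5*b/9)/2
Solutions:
 u(b) = C1 + log(cos(2*b/3)) - 9*sin(5*b/9)/10


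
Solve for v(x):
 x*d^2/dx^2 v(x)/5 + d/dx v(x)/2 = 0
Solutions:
 v(x) = C1 + C2/x^(3/2)


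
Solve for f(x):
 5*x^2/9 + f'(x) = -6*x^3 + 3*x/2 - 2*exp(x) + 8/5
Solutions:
 f(x) = C1 - 3*x^4/2 - 5*x^3/27 + 3*x^2/4 + 8*x/5 - 2*exp(x)


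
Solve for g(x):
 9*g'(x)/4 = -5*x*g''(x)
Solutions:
 g(x) = C1 + C2*x^(11/20)


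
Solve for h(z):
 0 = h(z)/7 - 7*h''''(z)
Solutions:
 h(z) = C1*exp(-sqrt(7)*z/7) + C2*exp(sqrt(7)*z/7) + C3*sin(sqrt(7)*z/7) + C4*cos(sqrt(7)*z/7)


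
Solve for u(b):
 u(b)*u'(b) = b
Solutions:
 u(b) = -sqrt(C1 + b^2)
 u(b) = sqrt(C1 + b^2)


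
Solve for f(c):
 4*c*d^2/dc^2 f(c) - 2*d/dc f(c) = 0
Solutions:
 f(c) = C1 + C2*c^(3/2)


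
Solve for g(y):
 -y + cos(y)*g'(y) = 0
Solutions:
 g(y) = C1 + Integral(y/cos(y), y)


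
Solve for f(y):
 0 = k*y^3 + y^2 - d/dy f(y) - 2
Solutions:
 f(y) = C1 + k*y^4/4 + y^3/3 - 2*y


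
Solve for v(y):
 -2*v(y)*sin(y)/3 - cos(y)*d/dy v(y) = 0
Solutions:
 v(y) = C1*cos(y)^(2/3)


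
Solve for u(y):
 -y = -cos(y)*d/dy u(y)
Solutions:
 u(y) = C1 + Integral(y/cos(y), y)


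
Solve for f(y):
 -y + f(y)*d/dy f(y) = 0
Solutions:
 f(y) = -sqrt(C1 + y^2)
 f(y) = sqrt(C1 + y^2)


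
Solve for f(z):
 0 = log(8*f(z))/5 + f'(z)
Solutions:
 5*Integral(1/(log(_y) + 3*log(2)), (_y, f(z))) = C1 - z


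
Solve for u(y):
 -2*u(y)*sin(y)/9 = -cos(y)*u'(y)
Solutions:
 u(y) = C1/cos(y)^(2/9)


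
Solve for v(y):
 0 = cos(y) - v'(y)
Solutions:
 v(y) = C1 + sin(y)


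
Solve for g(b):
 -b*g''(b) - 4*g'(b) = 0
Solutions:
 g(b) = C1 + C2/b^3


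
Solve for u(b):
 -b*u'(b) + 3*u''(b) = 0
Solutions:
 u(b) = C1 + C2*erfi(sqrt(6)*b/6)


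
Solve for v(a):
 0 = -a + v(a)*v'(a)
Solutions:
 v(a) = -sqrt(C1 + a^2)
 v(a) = sqrt(C1 + a^2)


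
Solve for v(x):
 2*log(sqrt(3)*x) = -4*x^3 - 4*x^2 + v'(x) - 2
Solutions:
 v(x) = C1 + x^4 + 4*x^3/3 + 2*x*log(x) + x*log(3)


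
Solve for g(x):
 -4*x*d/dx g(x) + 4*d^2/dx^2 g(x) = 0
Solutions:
 g(x) = C1 + C2*erfi(sqrt(2)*x/2)


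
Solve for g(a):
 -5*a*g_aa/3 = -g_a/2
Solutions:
 g(a) = C1 + C2*a^(13/10)


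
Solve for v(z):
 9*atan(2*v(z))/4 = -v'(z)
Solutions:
 Integral(1/atan(2*_y), (_y, v(z))) = C1 - 9*z/4


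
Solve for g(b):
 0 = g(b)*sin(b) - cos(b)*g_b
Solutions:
 g(b) = C1/cos(b)


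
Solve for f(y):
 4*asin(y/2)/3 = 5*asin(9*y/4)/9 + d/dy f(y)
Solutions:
 f(y) = C1 + 4*y*asin(y/2)/3 - 5*y*asin(9*y/4)/9 + 4*sqrt(4 - y^2)/3 - 5*sqrt(16 - 81*y^2)/81


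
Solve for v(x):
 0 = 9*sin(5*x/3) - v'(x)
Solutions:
 v(x) = C1 - 27*cos(5*x/3)/5


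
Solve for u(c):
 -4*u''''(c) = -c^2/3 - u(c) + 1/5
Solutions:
 u(c) = C1*exp(-sqrt(2)*c/2) + C2*exp(sqrt(2)*c/2) + C3*sin(sqrt(2)*c/2) + C4*cos(sqrt(2)*c/2) - c^2/3 + 1/5


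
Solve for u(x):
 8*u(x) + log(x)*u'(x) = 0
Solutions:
 u(x) = C1*exp(-8*li(x))


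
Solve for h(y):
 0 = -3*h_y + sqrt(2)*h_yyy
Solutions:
 h(y) = C1 + C2*exp(-2^(3/4)*sqrt(3)*y/2) + C3*exp(2^(3/4)*sqrt(3)*y/2)


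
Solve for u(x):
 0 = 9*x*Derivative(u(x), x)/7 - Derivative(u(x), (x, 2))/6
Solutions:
 u(x) = C1 + C2*erfi(3*sqrt(21)*x/7)


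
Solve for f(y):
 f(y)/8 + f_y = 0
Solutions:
 f(y) = C1*exp(-y/8)


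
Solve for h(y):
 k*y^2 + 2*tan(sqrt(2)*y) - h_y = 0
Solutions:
 h(y) = C1 + k*y^3/3 - sqrt(2)*log(cos(sqrt(2)*y))


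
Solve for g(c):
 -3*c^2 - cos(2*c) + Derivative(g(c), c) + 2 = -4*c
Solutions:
 g(c) = C1 + c^3 - 2*c^2 - 2*c + sin(2*c)/2


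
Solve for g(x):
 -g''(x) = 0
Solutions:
 g(x) = C1 + C2*x


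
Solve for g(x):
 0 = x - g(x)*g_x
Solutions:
 g(x) = -sqrt(C1 + x^2)
 g(x) = sqrt(C1 + x^2)


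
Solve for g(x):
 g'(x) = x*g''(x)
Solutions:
 g(x) = C1 + C2*x^2


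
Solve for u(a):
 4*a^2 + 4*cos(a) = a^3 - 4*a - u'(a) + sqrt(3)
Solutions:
 u(a) = C1 + a^4/4 - 4*a^3/3 - 2*a^2 + sqrt(3)*a - 4*sin(a)


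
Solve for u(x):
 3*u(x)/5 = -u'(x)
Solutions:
 u(x) = C1*exp(-3*x/5)


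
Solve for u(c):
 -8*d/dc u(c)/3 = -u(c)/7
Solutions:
 u(c) = C1*exp(3*c/56)


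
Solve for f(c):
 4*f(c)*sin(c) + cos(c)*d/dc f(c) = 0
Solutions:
 f(c) = C1*cos(c)^4


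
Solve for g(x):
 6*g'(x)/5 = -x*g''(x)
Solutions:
 g(x) = C1 + C2/x^(1/5)


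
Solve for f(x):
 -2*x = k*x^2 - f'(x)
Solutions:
 f(x) = C1 + k*x^3/3 + x^2


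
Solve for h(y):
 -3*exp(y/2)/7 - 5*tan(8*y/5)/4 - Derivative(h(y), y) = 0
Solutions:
 h(y) = C1 - 6*exp(y/2)/7 + 25*log(cos(8*y/5))/32


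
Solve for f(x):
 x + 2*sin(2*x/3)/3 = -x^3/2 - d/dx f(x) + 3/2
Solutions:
 f(x) = C1 - x^4/8 - x^2/2 + 3*x/2 + cos(2*x/3)


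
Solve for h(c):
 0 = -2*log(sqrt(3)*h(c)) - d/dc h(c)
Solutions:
 Integral(1/(2*log(_y) + log(3)), (_y, h(c))) = C1 - c


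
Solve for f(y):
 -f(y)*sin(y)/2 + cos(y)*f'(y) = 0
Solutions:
 f(y) = C1/sqrt(cos(y))


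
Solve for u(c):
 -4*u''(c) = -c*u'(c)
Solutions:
 u(c) = C1 + C2*erfi(sqrt(2)*c/4)


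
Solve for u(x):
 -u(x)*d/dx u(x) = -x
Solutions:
 u(x) = -sqrt(C1 + x^2)
 u(x) = sqrt(C1 + x^2)


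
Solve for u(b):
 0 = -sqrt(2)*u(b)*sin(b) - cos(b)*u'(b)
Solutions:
 u(b) = C1*cos(b)^(sqrt(2))


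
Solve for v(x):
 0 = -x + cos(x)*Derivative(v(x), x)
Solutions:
 v(x) = C1 + Integral(x/cos(x), x)


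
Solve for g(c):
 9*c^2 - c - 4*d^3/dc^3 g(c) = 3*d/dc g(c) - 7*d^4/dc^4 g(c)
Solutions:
 g(c) = C1 + C4*exp(c) + c^3 - c^2/6 - 8*c + (C2*sin(5*sqrt(3)*c/14) + C3*cos(5*sqrt(3)*c/14))*exp(-3*c/14)


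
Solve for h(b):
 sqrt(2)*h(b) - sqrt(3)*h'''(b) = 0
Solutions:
 h(b) = C3*exp(2^(1/6)*3^(5/6)*b/3) + (C1*sin(2^(1/6)*3^(1/3)*b/2) + C2*cos(2^(1/6)*3^(1/3)*b/2))*exp(-2^(1/6)*3^(5/6)*b/6)


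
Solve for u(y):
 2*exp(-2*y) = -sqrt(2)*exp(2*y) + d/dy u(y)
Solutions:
 u(y) = C1 + sqrt(2)*exp(2*y)/2 - exp(-2*y)


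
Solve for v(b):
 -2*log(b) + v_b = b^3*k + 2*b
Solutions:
 v(b) = C1 + b^4*k/4 + b^2 + 2*b*log(b) - 2*b


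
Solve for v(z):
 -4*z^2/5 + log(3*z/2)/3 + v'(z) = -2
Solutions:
 v(z) = C1 + 4*z^3/15 - z*log(z)/3 - 5*z/3 - z*log(3)/3 + z*log(2)/3


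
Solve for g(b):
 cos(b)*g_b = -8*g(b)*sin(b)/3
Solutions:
 g(b) = C1*cos(b)^(8/3)


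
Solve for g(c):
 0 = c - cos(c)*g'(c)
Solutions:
 g(c) = C1 + Integral(c/cos(c), c)


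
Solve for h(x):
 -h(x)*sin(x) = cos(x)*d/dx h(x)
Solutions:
 h(x) = C1*cos(x)


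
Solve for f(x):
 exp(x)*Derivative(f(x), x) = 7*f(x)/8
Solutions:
 f(x) = C1*exp(-7*exp(-x)/8)


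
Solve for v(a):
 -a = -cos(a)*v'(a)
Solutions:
 v(a) = C1 + Integral(a/cos(a), a)


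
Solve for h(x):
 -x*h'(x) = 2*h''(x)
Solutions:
 h(x) = C1 + C2*erf(x/2)


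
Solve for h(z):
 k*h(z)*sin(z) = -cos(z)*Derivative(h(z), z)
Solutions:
 h(z) = C1*exp(k*log(cos(z)))


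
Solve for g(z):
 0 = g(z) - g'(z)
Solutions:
 g(z) = C1*exp(z)


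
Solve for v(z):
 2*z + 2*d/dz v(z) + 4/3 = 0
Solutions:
 v(z) = C1 - z^2/2 - 2*z/3


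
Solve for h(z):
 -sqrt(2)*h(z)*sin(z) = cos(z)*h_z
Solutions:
 h(z) = C1*cos(z)^(sqrt(2))


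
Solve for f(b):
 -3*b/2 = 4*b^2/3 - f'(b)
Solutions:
 f(b) = C1 + 4*b^3/9 + 3*b^2/4


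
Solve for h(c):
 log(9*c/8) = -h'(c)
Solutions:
 h(c) = C1 - c*log(c) + c*log(8/9) + c


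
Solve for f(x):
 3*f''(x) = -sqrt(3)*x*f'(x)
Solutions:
 f(x) = C1 + C2*erf(sqrt(2)*3^(3/4)*x/6)


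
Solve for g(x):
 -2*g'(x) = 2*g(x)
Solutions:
 g(x) = C1*exp(-x)


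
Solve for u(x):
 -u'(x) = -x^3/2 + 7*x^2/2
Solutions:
 u(x) = C1 + x^4/8 - 7*x^3/6


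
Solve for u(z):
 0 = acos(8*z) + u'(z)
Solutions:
 u(z) = C1 - z*acos(8*z) + sqrt(1 - 64*z^2)/8


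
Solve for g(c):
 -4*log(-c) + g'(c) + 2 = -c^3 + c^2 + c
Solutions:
 g(c) = C1 - c^4/4 + c^3/3 + c^2/2 + 4*c*log(-c) - 6*c


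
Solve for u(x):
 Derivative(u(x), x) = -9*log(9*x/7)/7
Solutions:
 u(x) = C1 - 9*x*log(x)/7 - 18*x*log(3)/7 + 9*x/7 + 9*x*log(7)/7


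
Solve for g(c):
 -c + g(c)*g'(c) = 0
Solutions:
 g(c) = -sqrt(C1 + c^2)
 g(c) = sqrt(C1 + c^2)


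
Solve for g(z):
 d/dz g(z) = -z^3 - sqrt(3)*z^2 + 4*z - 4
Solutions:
 g(z) = C1 - z^4/4 - sqrt(3)*z^3/3 + 2*z^2 - 4*z


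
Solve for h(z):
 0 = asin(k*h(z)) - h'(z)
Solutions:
 Integral(1/asin(_y*k), (_y, h(z))) = C1 + z


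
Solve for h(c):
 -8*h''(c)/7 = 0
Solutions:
 h(c) = C1 + C2*c


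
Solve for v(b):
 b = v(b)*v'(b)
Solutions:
 v(b) = -sqrt(C1 + b^2)
 v(b) = sqrt(C1 + b^2)


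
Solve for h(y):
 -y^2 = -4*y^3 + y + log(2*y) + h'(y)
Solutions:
 h(y) = C1 + y^4 - y^3/3 - y^2/2 - y*log(y) - y*log(2) + y


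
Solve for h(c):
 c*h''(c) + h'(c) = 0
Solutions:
 h(c) = C1 + C2*log(c)


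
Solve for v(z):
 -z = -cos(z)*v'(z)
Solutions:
 v(z) = C1 + Integral(z/cos(z), z)


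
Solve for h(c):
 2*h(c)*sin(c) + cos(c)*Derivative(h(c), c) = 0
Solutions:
 h(c) = C1*cos(c)^2


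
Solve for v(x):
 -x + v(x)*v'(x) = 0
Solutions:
 v(x) = -sqrt(C1 + x^2)
 v(x) = sqrt(C1 + x^2)


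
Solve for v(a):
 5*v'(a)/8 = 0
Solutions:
 v(a) = C1


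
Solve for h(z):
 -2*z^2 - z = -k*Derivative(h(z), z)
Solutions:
 h(z) = C1 + 2*z^3/(3*k) + z^2/(2*k)


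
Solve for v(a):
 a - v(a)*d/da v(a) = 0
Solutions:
 v(a) = -sqrt(C1 + a^2)
 v(a) = sqrt(C1 + a^2)


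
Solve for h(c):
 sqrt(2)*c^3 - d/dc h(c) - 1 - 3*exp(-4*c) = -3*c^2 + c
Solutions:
 h(c) = C1 + sqrt(2)*c^4/4 + c^3 - c^2/2 - c + 3*exp(-4*c)/4


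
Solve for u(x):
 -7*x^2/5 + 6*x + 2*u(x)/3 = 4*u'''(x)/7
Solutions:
 u(x) = C3*exp(6^(2/3)*7^(1/3)*x/6) + 21*x^2/10 - 9*x + (C1*sin(2^(2/3)*3^(1/6)*7^(1/3)*x/4) + C2*cos(2^(2/3)*3^(1/6)*7^(1/3)*x/4))*exp(-6^(2/3)*7^(1/3)*x/12)


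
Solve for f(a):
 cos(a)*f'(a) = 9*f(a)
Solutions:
 f(a) = C1*sqrt(sin(a) + 1)*(sin(a)^4 + 4*sin(a)^3 + 6*sin(a)^2 + 4*sin(a) + 1)/(sqrt(sin(a) - 1)*(sin(a)^4 - 4*sin(a)^3 + 6*sin(a)^2 - 4*sin(a) + 1))


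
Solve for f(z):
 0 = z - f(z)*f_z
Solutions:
 f(z) = -sqrt(C1 + z^2)
 f(z) = sqrt(C1 + z^2)


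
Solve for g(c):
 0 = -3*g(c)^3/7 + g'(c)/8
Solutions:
 g(c) = -sqrt(14)*sqrt(-1/(C1 + 24*c))/2
 g(c) = sqrt(14)*sqrt(-1/(C1 + 24*c))/2


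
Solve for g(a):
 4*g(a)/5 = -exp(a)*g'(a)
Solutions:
 g(a) = C1*exp(4*exp(-a)/5)


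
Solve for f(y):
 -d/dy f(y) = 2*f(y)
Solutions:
 f(y) = C1*exp(-2*y)


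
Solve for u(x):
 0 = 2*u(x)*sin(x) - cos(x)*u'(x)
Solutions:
 u(x) = C1/cos(x)^2


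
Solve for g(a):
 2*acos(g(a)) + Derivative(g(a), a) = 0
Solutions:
 Integral(1/acos(_y), (_y, g(a))) = C1 - 2*a


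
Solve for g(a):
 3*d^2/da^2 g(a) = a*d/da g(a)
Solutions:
 g(a) = C1 + C2*erfi(sqrt(6)*a/6)


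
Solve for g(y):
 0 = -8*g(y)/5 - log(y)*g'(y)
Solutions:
 g(y) = C1*exp(-8*li(y)/5)


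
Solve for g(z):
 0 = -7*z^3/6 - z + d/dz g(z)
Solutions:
 g(z) = C1 + 7*z^4/24 + z^2/2


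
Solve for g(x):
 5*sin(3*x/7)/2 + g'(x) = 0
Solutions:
 g(x) = C1 + 35*cos(3*x/7)/6


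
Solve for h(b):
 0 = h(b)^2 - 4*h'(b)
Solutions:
 h(b) = -4/(C1 + b)


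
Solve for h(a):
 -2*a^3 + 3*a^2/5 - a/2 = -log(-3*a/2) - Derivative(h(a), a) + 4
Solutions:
 h(a) = C1 + a^4/2 - a^3/5 + a^2/4 - a*log(-a) + a*(-log(3) + log(2) + 5)


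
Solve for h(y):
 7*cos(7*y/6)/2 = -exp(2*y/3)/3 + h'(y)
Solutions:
 h(y) = C1 + exp(2*y/3)/2 + 3*sin(7*y/6)


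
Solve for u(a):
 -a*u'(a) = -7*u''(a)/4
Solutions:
 u(a) = C1 + C2*erfi(sqrt(14)*a/7)


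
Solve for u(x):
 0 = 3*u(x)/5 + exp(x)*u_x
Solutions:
 u(x) = C1*exp(3*exp(-x)/5)


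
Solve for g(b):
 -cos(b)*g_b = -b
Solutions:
 g(b) = C1 + Integral(b/cos(b), b)


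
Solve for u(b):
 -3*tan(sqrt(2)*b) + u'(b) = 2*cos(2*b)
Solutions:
 u(b) = C1 - 3*sqrt(2)*log(cos(sqrt(2)*b))/2 + sin(2*b)


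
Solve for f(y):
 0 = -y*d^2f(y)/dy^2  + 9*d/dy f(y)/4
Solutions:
 f(y) = C1 + C2*y^(13/4)


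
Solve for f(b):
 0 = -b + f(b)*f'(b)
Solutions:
 f(b) = -sqrt(C1 + b^2)
 f(b) = sqrt(C1 + b^2)


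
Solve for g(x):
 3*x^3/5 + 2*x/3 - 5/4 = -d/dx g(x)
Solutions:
 g(x) = C1 - 3*x^4/20 - x^2/3 + 5*x/4


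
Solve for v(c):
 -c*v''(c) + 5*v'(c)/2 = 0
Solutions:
 v(c) = C1 + C2*c^(7/2)


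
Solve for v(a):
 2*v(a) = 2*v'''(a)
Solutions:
 v(a) = C3*exp(a) + (C1*sin(sqrt(3)*a/2) + C2*cos(sqrt(3)*a/2))*exp(-a/2)


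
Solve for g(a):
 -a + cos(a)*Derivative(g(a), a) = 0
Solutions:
 g(a) = C1 + Integral(a/cos(a), a)


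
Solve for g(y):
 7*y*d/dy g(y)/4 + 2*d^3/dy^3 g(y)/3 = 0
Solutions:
 g(y) = C1 + Integral(C2*airyai(-21^(1/3)*y/2) + C3*airybi(-21^(1/3)*y/2), y)


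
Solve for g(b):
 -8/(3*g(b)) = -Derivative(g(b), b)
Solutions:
 g(b) = -sqrt(C1 + 48*b)/3
 g(b) = sqrt(C1 + 48*b)/3


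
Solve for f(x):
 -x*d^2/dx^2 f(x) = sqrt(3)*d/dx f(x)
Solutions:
 f(x) = C1 + C2*x^(1 - sqrt(3))


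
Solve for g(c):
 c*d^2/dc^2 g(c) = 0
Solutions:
 g(c) = C1 + C2*c


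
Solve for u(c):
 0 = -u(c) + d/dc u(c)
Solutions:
 u(c) = C1*exp(c)


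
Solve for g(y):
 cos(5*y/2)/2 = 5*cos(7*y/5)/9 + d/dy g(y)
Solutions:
 g(y) = C1 - 25*sin(7*y/5)/63 + sin(5*y/2)/5


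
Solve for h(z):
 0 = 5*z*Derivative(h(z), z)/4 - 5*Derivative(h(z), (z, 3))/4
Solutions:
 h(z) = C1 + Integral(C2*airyai(z) + C3*airybi(z), z)


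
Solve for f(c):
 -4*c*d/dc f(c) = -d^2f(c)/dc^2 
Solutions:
 f(c) = C1 + C2*erfi(sqrt(2)*c)


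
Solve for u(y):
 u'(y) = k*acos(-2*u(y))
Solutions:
 Integral(1/acos(-2*_y), (_y, u(y))) = C1 + k*y


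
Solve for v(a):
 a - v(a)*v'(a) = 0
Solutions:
 v(a) = -sqrt(C1 + a^2)
 v(a) = sqrt(C1 + a^2)


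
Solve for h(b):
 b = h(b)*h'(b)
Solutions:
 h(b) = -sqrt(C1 + b^2)
 h(b) = sqrt(C1 + b^2)


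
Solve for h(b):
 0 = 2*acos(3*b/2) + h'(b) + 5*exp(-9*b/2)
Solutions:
 h(b) = C1 - 2*b*acos(3*b/2) + 2*sqrt(4 - 9*b^2)/3 + 10*exp(-9*b/2)/9


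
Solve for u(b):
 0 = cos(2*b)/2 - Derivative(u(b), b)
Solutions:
 u(b) = C1 + sin(2*b)/4


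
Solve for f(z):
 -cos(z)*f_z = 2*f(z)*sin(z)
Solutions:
 f(z) = C1*cos(z)^2


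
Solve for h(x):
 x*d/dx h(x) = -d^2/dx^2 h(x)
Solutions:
 h(x) = C1 + C2*erf(sqrt(2)*x/2)


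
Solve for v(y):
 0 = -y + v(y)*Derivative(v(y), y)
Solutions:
 v(y) = -sqrt(C1 + y^2)
 v(y) = sqrt(C1 + y^2)


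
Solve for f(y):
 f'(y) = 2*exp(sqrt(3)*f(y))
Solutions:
 f(y) = sqrt(3)*(2*log(-1/(C1 + 2*y)) - log(3))/6


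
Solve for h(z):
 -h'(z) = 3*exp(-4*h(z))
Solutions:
 h(z) = log(-I*(C1 - 12*z)^(1/4))
 h(z) = log(I*(C1 - 12*z)^(1/4))
 h(z) = log(-(C1 - 12*z)^(1/4))
 h(z) = log(C1 - 12*z)/4


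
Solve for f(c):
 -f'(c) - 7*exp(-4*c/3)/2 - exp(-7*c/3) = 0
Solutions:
 f(c) = C1 + 21*exp(-4*c/3)/8 + 3*exp(-7*c/3)/7


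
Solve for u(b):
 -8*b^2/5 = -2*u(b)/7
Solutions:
 u(b) = 28*b^2/5


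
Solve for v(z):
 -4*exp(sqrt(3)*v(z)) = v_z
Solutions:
 v(z) = sqrt(3)*(2*log(1/(C1 + 4*z)) - log(3))/6


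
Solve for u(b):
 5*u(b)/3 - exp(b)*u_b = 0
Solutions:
 u(b) = C1*exp(-5*exp(-b)/3)


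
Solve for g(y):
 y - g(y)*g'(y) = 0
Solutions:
 g(y) = -sqrt(C1 + y^2)
 g(y) = sqrt(C1 + y^2)


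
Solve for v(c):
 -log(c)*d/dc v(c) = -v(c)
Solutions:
 v(c) = C1*exp(li(c))


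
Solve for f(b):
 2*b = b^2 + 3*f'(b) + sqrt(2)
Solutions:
 f(b) = C1 - b^3/9 + b^2/3 - sqrt(2)*b/3


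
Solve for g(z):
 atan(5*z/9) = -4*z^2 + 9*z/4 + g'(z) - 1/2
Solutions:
 g(z) = C1 + 4*z^3/3 - 9*z^2/8 + z*atan(5*z/9) + z/2 - 9*log(25*z^2 + 81)/10


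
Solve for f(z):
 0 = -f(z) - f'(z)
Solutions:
 f(z) = C1*exp(-z)


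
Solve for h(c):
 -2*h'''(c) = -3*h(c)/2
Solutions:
 h(c) = C3*exp(6^(1/3)*c/2) + (C1*sin(2^(1/3)*3^(5/6)*c/4) + C2*cos(2^(1/3)*3^(5/6)*c/4))*exp(-6^(1/3)*c/4)


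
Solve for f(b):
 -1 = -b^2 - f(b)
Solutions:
 f(b) = 1 - b^2


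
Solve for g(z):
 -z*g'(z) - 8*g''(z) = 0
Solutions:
 g(z) = C1 + C2*erf(z/4)


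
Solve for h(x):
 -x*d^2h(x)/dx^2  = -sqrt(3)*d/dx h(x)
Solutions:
 h(x) = C1 + C2*x^(1 + sqrt(3))


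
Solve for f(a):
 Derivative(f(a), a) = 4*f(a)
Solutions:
 f(a) = C1*exp(4*a)


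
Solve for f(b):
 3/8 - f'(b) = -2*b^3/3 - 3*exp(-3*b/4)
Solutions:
 f(b) = C1 + b^4/6 + 3*b/8 - 4*exp(-3*b/4)


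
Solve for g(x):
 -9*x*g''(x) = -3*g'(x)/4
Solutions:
 g(x) = C1 + C2*x^(13/12)


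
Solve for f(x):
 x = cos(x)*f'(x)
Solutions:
 f(x) = C1 + Integral(x/cos(x), x)


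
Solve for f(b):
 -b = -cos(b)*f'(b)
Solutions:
 f(b) = C1 + Integral(b/cos(b), b)


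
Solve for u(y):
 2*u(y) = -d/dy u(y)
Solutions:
 u(y) = C1*exp(-2*y)


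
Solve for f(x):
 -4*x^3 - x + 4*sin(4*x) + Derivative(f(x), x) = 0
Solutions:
 f(x) = C1 + x^4 + x^2/2 + cos(4*x)


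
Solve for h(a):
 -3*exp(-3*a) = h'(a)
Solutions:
 h(a) = C1 + exp(-3*a)


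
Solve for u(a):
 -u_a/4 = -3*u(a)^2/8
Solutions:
 u(a) = -2/(C1 + 3*a)


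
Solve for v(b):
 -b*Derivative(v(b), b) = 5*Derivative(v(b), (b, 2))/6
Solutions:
 v(b) = C1 + C2*erf(sqrt(15)*b/5)


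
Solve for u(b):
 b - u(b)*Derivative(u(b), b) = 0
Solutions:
 u(b) = -sqrt(C1 + b^2)
 u(b) = sqrt(C1 + b^2)


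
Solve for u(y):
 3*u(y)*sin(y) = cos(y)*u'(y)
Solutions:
 u(y) = C1/cos(y)^3


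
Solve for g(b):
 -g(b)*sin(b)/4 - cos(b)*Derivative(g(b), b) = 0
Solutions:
 g(b) = C1*cos(b)^(1/4)


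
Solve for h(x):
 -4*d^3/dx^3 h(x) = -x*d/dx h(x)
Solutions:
 h(x) = C1 + Integral(C2*airyai(2^(1/3)*x/2) + C3*airybi(2^(1/3)*x/2), x)


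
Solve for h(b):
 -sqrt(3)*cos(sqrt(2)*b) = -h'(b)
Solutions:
 h(b) = C1 + sqrt(6)*sin(sqrt(2)*b)/2


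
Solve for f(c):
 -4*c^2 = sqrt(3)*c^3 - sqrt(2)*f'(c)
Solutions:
 f(c) = C1 + sqrt(6)*c^4/8 + 2*sqrt(2)*c^3/3


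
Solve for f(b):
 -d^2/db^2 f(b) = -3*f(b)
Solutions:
 f(b) = C1*exp(-sqrt(3)*b) + C2*exp(sqrt(3)*b)


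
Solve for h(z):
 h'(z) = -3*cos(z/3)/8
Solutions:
 h(z) = C1 - 9*sin(z/3)/8


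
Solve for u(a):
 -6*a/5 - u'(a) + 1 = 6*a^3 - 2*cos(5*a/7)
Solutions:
 u(a) = C1 - 3*a^4/2 - 3*a^2/5 + a + 14*sin(5*a/7)/5


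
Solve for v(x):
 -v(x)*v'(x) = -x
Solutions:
 v(x) = -sqrt(C1 + x^2)
 v(x) = sqrt(C1 + x^2)


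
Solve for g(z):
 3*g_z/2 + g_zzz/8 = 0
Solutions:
 g(z) = C1 + C2*sin(2*sqrt(3)*z) + C3*cos(2*sqrt(3)*z)


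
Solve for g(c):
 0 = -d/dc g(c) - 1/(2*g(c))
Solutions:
 g(c) = -sqrt(C1 - c)
 g(c) = sqrt(C1 - c)


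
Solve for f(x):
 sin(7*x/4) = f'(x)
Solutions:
 f(x) = C1 - 4*cos(7*x/4)/7


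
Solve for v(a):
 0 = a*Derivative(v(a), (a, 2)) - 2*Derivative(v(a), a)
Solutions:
 v(a) = C1 + C2*a^3


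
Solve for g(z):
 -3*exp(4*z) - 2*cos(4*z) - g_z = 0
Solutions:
 g(z) = C1 - 3*exp(4*z)/4 - sin(4*z)/2


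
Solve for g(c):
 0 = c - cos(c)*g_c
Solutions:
 g(c) = C1 + Integral(c/cos(c), c)


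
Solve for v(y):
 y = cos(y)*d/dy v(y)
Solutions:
 v(y) = C1 + Integral(y/cos(y), y)


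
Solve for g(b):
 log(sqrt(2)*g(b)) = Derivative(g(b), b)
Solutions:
 -2*Integral(1/(2*log(_y) + log(2)), (_y, g(b))) = C1 - b


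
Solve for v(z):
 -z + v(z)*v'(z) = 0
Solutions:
 v(z) = -sqrt(C1 + z^2)
 v(z) = sqrt(C1 + z^2)


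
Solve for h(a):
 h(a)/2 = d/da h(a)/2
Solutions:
 h(a) = C1*exp(a)


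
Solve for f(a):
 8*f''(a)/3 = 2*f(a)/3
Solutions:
 f(a) = C1*exp(-a/2) + C2*exp(a/2)


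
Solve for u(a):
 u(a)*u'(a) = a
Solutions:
 u(a) = -sqrt(C1 + a^2)
 u(a) = sqrt(C1 + a^2)


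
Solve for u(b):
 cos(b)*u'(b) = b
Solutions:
 u(b) = C1 + Integral(b/cos(b), b)


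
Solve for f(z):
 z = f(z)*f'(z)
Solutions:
 f(z) = -sqrt(C1 + z^2)
 f(z) = sqrt(C1 + z^2)


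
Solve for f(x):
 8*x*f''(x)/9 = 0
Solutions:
 f(x) = C1 + C2*x


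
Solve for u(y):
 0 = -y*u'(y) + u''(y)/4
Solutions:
 u(y) = C1 + C2*erfi(sqrt(2)*y)


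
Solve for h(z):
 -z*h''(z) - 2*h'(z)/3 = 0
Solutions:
 h(z) = C1 + C2*z^(1/3)


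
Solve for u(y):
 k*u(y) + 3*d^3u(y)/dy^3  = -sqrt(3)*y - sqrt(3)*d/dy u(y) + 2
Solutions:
 u(y) = C1*exp(2^(1/3)*y*(-2^(1/3)*(9*k + sqrt(3)*sqrt(27*k^2 + 4*sqrt(3)))^(1/3) + 2*sqrt(3)/(9*k + sqrt(3)*sqrt(27*k^2 + 4*sqrt(3)))^(1/3))/6) + C2*exp(2^(1/3)*y*(2^(1/3)*(9*k + sqrt(3)*sqrt(27*k^2 + 4*sqrt(3)))^(1/3) - 2^(1/3)*sqrt(3)*I*(9*k + sqrt(3)*sqrt(27*k^2 + 4*sqrt(3)))^(1/3) + 8*sqrt(3)/((-1 + sqrt(3)*I)*(9*k + sqrt(3)*sqrt(27*k^2 + 4*sqrt(3)))^(1/3)))/12) + C3*exp(2^(1/3)*y*(2^(1/3)*(9*k + sqrt(3)*sqrt(27*k^2 + 4*sqrt(3)))^(1/3) + 2^(1/3)*sqrt(3)*I*(9*k + sqrt(3)*sqrt(27*k^2 + 4*sqrt(3)))^(1/3) - 8*sqrt(3)/((1 + sqrt(3)*I)*(9*k + sqrt(3)*sqrt(27*k^2 + 4*sqrt(3)))^(1/3)))/12) - sqrt(3)*y/k + 2/k + 3/k^2


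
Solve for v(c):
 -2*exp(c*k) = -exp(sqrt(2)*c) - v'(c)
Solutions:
 v(c) = C1 - sqrt(2)*exp(sqrt(2)*c)/2 + 2*exp(c*k)/k


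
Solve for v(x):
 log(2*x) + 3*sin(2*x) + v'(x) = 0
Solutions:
 v(x) = C1 - x*log(x) - x*log(2) + x + 3*cos(2*x)/2


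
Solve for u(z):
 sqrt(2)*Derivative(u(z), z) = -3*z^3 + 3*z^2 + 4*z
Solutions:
 u(z) = C1 - 3*sqrt(2)*z^4/8 + sqrt(2)*z^3/2 + sqrt(2)*z^2


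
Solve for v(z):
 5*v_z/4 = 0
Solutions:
 v(z) = C1


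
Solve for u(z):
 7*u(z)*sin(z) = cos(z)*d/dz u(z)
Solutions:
 u(z) = C1/cos(z)^7


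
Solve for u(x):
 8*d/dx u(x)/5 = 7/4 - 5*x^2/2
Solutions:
 u(x) = C1 - 25*x^3/48 + 35*x/32


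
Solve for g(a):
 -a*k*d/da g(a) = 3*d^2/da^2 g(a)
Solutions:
 g(a) = Piecewise((-sqrt(6)*sqrt(pi)*C1*erf(sqrt(6)*a*sqrt(k)/6)/(2*sqrt(k)) - C2, (k > 0) | (k < 0)), (-C1*a - C2, True))


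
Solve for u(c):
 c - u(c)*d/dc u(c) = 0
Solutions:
 u(c) = -sqrt(C1 + c^2)
 u(c) = sqrt(C1 + c^2)


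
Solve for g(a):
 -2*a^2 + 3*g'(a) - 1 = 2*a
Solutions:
 g(a) = C1 + 2*a^3/9 + a^2/3 + a/3


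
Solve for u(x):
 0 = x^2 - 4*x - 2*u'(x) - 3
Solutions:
 u(x) = C1 + x^3/6 - x^2 - 3*x/2


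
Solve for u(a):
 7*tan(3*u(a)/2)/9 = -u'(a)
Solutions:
 u(a) = -2*asin(C1*exp(-7*a/6))/3 + 2*pi/3
 u(a) = 2*asin(C1*exp(-7*a/6))/3


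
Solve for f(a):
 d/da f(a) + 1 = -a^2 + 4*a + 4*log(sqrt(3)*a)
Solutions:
 f(a) = C1 - a^3/3 + 2*a^2 + 4*a*log(a) - 5*a + a*log(9)


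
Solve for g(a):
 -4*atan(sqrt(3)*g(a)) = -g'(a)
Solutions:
 Integral(1/atan(sqrt(3)*_y), (_y, g(a))) = C1 + 4*a


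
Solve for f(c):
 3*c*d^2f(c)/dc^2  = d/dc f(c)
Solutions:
 f(c) = C1 + C2*c^(4/3)


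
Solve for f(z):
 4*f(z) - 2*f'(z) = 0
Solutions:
 f(z) = C1*exp(2*z)


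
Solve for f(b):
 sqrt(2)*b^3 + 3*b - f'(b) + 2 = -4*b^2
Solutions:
 f(b) = C1 + sqrt(2)*b^4/4 + 4*b^3/3 + 3*b^2/2 + 2*b


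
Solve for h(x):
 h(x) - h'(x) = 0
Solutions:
 h(x) = C1*exp(x)


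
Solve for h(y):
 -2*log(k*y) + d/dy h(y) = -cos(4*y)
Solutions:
 h(y) = C1 + 2*y*log(k*y) - 2*y - sin(4*y)/4


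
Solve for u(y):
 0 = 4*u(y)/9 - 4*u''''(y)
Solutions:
 u(y) = C1*exp(-sqrt(3)*y/3) + C2*exp(sqrt(3)*y/3) + C3*sin(sqrt(3)*y/3) + C4*cos(sqrt(3)*y/3)


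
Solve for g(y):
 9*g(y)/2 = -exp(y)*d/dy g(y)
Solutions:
 g(y) = C1*exp(9*exp(-y)/2)


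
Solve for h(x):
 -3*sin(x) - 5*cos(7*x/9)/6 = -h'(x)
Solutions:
 h(x) = C1 + 15*sin(7*x/9)/14 - 3*cos(x)


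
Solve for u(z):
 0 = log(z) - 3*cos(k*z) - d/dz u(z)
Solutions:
 u(z) = C1 + z*log(z) - z - 3*Piecewise((sin(k*z)/k, Ne(k, 0)), (z, True))


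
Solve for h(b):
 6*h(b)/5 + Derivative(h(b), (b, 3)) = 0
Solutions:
 h(b) = C3*exp(-5^(2/3)*6^(1/3)*b/5) + (C1*sin(2^(1/3)*3^(5/6)*5^(2/3)*b/10) + C2*cos(2^(1/3)*3^(5/6)*5^(2/3)*b/10))*exp(5^(2/3)*6^(1/3)*b/10)


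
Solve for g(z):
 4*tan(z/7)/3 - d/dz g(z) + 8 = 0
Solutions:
 g(z) = C1 + 8*z - 28*log(cos(z/7))/3


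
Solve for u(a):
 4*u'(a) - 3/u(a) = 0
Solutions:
 u(a) = -sqrt(C1 + 6*a)/2
 u(a) = sqrt(C1 + 6*a)/2


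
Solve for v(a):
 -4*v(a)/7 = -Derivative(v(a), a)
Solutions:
 v(a) = C1*exp(4*a/7)


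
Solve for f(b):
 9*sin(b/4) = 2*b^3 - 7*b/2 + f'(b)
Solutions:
 f(b) = C1 - b^4/2 + 7*b^2/4 - 36*cos(b/4)


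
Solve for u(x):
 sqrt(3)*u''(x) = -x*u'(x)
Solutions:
 u(x) = C1 + C2*erf(sqrt(2)*3^(3/4)*x/6)


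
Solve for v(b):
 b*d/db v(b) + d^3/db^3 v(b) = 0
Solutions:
 v(b) = C1 + Integral(C2*airyai(-b) + C3*airybi(-b), b)


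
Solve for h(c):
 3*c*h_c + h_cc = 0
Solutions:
 h(c) = C1 + C2*erf(sqrt(6)*c/2)


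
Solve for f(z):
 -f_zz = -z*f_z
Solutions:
 f(z) = C1 + C2*erfi(sqrt(2)*z/2)


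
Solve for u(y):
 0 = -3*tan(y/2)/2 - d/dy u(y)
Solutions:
 u(y) = C1 + 3*log(cos(y/2))


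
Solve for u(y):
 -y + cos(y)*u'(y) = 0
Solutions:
 u(y) = C1 + Integral(y/cos(y), y)


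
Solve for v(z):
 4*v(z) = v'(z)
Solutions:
 v(z) = C1*exp(4*z)


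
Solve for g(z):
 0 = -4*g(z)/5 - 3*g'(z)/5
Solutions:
 g(z) = C1*exp(-4*z/3)


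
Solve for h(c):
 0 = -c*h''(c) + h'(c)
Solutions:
 h(c) = C1 + C2*c^2


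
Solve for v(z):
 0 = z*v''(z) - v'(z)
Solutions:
 v(z) = C1 + C2*z^2


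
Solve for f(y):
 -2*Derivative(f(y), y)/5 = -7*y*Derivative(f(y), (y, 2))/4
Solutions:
 f(y) = C1 + C2*y^(43/35)


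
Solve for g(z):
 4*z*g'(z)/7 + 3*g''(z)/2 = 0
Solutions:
 g(z) = C1 + C2*erf(2*sqrt(21)*z/21)


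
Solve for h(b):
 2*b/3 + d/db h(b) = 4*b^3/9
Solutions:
 h(b) = C1 + b^4/9 - b^2/3


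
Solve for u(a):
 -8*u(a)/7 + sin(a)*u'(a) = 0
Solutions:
 u(a) = C1*(cos(a) - 1)^(4/7)/(cos(a) + 1)^(4/7)


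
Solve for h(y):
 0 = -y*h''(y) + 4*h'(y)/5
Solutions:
 h(y) = C1 + C2*y^(9/5)


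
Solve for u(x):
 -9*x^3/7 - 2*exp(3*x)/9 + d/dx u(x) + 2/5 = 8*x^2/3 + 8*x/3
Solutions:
 u(x) = C1 + 9*x^4/28 + 8*x^3/9 + 4*x^2/3 - 2*x/5 + 2*exp(3*x)/27


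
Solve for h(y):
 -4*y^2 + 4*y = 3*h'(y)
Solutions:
 h(y) = C1 - 4*y^3/9 + 2*y^2/3


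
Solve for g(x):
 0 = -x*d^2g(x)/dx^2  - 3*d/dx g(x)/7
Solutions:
 g(x) = C1 + C2*x^(4/7)


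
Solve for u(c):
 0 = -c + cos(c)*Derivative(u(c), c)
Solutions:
 u(c) = C1 + Integral(c/cos(c), c)


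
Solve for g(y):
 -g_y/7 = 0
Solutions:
 g(y) = C1


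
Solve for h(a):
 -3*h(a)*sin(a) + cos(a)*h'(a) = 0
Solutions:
 h(a) = C1/cos(a)^3


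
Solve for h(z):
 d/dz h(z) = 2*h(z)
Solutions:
 h(z) = C1*exp(2*z)


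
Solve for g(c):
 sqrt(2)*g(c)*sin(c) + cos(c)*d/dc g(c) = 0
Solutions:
 g(c) = C1*cos(c)^(sqrt(2))


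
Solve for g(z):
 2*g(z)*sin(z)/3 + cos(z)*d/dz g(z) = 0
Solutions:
 g(z) = C1*cos(z)^(2/3)


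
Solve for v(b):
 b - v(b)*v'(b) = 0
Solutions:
 v(b) = -sqrt(C1 + b^2)
 v(b) = sqrt(C1 + b^2)


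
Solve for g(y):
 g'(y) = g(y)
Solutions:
 g(y) = C1*exp(y)


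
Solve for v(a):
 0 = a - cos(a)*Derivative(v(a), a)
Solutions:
 v(a) = C1 + Integral(a/cos(a), a)


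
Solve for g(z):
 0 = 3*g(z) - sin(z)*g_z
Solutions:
 g(z) = C1*(cos(z) - 1)^(3/2)/(cos(z) + 1)^(3/2)


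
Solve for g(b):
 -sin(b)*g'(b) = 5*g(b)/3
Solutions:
 g(b) = C1*(cos(b) + 1)^(5/6)/(cos(b) - 1)^(5/6)


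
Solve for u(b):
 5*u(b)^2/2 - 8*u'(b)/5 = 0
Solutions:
 u(b) = -16/(C1 + 25*b)


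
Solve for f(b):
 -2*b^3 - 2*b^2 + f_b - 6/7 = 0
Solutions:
 f(b) = C1 + b^4/2 + 2*b^3/3 + 6*b/7


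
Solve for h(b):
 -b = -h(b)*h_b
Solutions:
 h(b) = -sqrt(C1 + b^2)
 h(b) = sqrt(C1 + b^2)


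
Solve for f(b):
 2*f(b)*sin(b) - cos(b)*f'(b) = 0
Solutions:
 f(b) = C1/cos(b)^2


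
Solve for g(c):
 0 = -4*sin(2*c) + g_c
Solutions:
 g(c) = C1 - 2*cos(2*c)


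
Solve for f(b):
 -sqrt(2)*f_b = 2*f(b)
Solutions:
 f(b) = C1*exp(-sqrt(2)*b)


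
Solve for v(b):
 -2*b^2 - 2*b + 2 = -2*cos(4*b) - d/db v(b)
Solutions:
 v(b) = C1 + 2*b^3/3 + b^2 - 2*b - sin(4*b)/2


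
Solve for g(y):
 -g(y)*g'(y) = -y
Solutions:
 g(y) = -sqrt(C1 + y^2)
 g(y) = sqrt(C1 + y^2)


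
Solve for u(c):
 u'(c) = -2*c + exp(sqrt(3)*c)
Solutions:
 u(c) = C1 - c^2 + sqrt(3)*exp(sqrt(3)*c)/3


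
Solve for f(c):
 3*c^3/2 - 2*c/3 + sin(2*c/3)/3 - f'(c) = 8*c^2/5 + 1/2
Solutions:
 f(c) = C1 + 3*c^4/8 - 8*c^3/15 - c^2/3 - c/2 - cos(2*c/3)/2


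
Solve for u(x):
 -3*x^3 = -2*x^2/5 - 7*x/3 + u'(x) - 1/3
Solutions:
 u(x) = C1 - 3*x^4/4 + 2*x^3/15 + 7*x^2/6 + x/3


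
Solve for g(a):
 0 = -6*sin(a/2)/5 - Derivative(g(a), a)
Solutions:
 g(a) = C1 + 12*cos(a/2)/5


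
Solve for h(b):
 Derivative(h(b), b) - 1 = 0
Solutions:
 h(b) = C1 + b


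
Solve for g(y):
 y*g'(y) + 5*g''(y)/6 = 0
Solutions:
 g(y) = C1 + C2*erf(sqrt(15)*y/5)


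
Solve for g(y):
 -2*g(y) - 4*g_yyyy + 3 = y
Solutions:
 g(y) = -y/2 + (C1*sin(2^(1/4)*y/2) + C2*cos(2^(1/4)*y/2))*exp(-2^(1/4)*y/2) + (C3*sin(2^(1/4)*y/2) + C4*cos(2^(1/4)*y/2))*exp(2^(1/4)*y/2) + 3/2


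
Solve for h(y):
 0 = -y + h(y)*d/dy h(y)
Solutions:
 h(y) = -sqrt(C1 + y^2)
 h(y) = sqrt(C1 + y^2)


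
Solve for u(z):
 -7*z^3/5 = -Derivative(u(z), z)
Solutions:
 u(z) = C1 + 7*z^4/20


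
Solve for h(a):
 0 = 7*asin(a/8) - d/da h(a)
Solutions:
 h(a) = C1 + 7*a*asin(a/8) + 7*sqrt(64 - a^2)


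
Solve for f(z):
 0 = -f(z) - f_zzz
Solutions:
 f(z) = C3*exp(-z) + (C1*sin(sqrt(3)*z/2) + C2*cos(sqrt(3)*z/2))*exp(z/2)


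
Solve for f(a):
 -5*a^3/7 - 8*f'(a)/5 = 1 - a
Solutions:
 f(a) = C1 - 25*a^4/224 + 5*a^2/16 - 5*a/8


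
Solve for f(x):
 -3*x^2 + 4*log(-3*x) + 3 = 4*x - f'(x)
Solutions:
 f(x) = C1 + x^3 + 2*x^2 - 4*x*log(-x) + x*(1 - 4*log(3))


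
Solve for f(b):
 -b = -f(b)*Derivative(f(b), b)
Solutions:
 f(b) = -sqrt(C1 + b^2)
 f(b) = sqrt(C1 + b^2)


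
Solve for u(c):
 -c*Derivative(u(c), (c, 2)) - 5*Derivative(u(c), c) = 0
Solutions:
 u(c) = C1 + C2/c^4


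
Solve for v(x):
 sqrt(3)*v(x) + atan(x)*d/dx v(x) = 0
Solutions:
 v(x) = C1*exp(-sqrt(3)*Integral(1/atan(x), x))


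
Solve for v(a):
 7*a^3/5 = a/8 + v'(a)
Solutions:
 v(a) = C1 + 7*a^4/20 - a^2/16


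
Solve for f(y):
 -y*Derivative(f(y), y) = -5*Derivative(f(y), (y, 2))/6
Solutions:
 f(y) = C1 + C2*erfi(sqrt(15)*y/5)


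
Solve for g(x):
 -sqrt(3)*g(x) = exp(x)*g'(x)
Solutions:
 g(x) = C1*exp(sqrt(3)*exp(-x))


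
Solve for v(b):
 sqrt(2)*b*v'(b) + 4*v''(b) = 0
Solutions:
 v(b) = C1 + C2*erf(2^(3/4)*b/4)


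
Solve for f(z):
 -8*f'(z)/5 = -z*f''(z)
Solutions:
 f(z) = C1 + C2*z^(13/5)


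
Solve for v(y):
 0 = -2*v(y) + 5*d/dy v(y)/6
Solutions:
 v(y) = C1*exp(12*y/5)


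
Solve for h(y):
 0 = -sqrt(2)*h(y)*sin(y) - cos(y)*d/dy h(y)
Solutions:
 h(y) = C1*cos(y)^(sqrt(2))


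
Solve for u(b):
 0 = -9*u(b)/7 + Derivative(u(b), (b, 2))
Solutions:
 u(b) = C1*exp(-3*sqrt(7)*b/7) + C2*exp(3*sqrt(7)*b/7)


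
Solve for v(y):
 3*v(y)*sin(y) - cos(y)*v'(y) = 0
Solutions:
 v(y) = C1/cos(y)^3


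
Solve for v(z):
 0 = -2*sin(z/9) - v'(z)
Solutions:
 v(z) = C1 + 18*cos(z/9)


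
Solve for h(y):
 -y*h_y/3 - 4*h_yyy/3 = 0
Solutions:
 h(y) = C1 + Integral(C2*airyai(-2^(1/3)*y/2) + C3*airybi(-2^(1/3)*y/2), y)


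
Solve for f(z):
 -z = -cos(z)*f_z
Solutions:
 f(z) = C1 + Integral(z/cos(z), z)


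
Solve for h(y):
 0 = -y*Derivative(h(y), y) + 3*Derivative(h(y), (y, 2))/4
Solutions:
 h(y) = C1 + C2*erfi(sqrt(6)*y/3)


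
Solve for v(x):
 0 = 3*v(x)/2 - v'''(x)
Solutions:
 v(x) = C3*exp(2^(2/3)*3^(1/3)*x/2) + (C1*sin(2^(2/3)*3^(5/6)*x/4) + C2*cos(2^(2/3)*3^(5/6)*x/4))*exp(-2^(2/3)*3^(1/3)*x/4)


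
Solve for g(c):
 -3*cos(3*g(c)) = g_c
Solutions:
 g(c) = -asin((C1 + exp(18*c))/(C1 - exp(18*c)))/3 + pi/3
 g(c) = asin((C1 + exp(18*c))/(C1 - exp(18*c)))/3


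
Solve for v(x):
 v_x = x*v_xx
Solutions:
 v(x) = C1 + C2*x^2


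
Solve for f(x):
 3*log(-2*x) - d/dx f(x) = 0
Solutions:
 f(x) = C1 + 3*x*log(-x) + 3*x*(-1 + log(2))


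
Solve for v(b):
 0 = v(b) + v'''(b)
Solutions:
 v(b) = C3*exp(-b) + (C1*sin(sqrt(3)*b/2) + C2*cos(sqrt(3)*b/2))*exp(b/2)


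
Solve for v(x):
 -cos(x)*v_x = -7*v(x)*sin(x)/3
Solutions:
 v(x) = C1/cos(x)^(7/3)


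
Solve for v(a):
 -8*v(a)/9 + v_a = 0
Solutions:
 v(a) = C1*exp(8*a/9)
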